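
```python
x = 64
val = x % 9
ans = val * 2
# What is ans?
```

Trace (tracking ans):
x = 64  # -> x = 64
val = x % 9  # -> val = 1
ans = val * 2  # -> ans = 2

Answer: 2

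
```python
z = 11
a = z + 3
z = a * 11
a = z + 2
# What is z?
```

Answer: 154

Derivation:
Trace (tracking z):
z = 11  # -> z = 11
a = z + 3  # -> a = 14
z = a * 11  # -> z = 154
a = z + 2  # -> a = 156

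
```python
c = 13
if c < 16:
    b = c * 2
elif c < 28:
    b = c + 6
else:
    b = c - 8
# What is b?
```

Answer: 26

Derivation:
Trace (tracking b):
c = 13  # -> c = 13
if c < 16:  # condition is True
    b = c * 2  # -> b = 26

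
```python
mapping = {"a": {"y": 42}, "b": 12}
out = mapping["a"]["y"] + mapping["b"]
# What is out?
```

Answer: 54

Derivation:
Trace (tracking out):
mapping = {'a': {'y': 42}, 'b': 12}  # -> mapping = {'a': {'y': 42}, 'b': 12}
out = mapping['a']['y'] + mapping['b']  # -> out = 54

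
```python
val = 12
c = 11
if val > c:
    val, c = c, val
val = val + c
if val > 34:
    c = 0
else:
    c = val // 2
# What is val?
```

Trace (tracking val):
val = 12  # -> val = 12
c = 11  # -> c = 11
if val > c:  # condition is True
    val, c = (c, val)  # -> val = 11, c = 12
val = val + c  # -> val = 23
if val > 34:  # condition is False
else:
    c = val // 2  # -> c = 11

Answer: 23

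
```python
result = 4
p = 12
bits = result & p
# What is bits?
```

Answer: 4

Derivation:
Trace (tracking bits):
result = 4  # -> result = 4
p = 12  # -> p = 12
bits = result & p  # -> bits = 4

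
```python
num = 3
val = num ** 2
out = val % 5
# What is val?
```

Answer: 9

Derivation:
Trace (tracking val):
num = 3  # -> num = 3
val = num ** 2  # -> val = 9
out = val % 5  # -> out = 4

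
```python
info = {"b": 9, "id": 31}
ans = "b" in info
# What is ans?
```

Answer: True

Derivation:
Trace (tracking ans):
info = {'b': 9, 'id': 31}  # -> info = {'b': 9, 'id': 31}
ans = 'b' in info  # -> ans = True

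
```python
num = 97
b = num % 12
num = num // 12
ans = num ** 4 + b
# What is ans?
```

Trace (tracking ans):
num = 97  # -> num = 97
b = num % 12  # -> b = 1
num = num // 12  # -> num = 8
ans = num ** 4 + b  # -> ans = 4097

Answer: 4097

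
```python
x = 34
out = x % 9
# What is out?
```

Answer: 7

Derivation:
Trace (tracking out):
x = 34  # -> x = 34
out = x % 9  # -> out = 7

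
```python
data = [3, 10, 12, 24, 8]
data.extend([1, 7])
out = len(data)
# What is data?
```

Answer: [3, 10, 12, 24, 8, 1, 7]

Derivation:
Trace (tracking data):
data = [3, 10, 12, 24, 8]  # -> data = [3, 10, 12, 24, 8]
data.extend([1, 7])  # -> data = [3, 10, 12, 24, 8, 1, 7]
out = len(data)  # -> out = 7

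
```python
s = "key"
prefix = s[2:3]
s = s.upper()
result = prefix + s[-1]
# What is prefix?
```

Answer: 'y'

Derivation:
Trace (tracking prefix):
s = 'key'  # -> s = 'key'
prefix = s[2:3]  # -> prefix = 'y'
s = s.upper()  # -> s = 'KEY'
result = prefix + s[-1]  # -> result = 'yY'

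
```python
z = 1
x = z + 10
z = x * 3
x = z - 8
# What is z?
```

Trace (tracking z):
z = 1  # -> z = 1
x = z + 10  # -> x = 11
z = x * 3  # -> z = 33
x = z - 8  # -> x = 25

Answer: 33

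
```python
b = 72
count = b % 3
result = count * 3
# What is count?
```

Answer: 0

Derivation:
Trace (tracking count):
b = 72  # -> b = 72
count = b % 3  # -> count = 0
result = count * 3  # -> result = 0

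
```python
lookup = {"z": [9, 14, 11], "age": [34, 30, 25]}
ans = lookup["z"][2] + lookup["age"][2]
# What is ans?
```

Trace (tracking ans):
lookup = {'z': [9, 14, 11], 'age': [34, 30, 25]}  # -> lookup = {'z': [9, 14, 11], 'age': [34, 30, 25]}
ans = lookup['z'][2] + lookup['age'][2]  # -> ans = 36

Answer: 36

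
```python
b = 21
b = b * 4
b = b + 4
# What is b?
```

Answer: 88

Derivation:
Trace (tracking b):
b = 21  # -> b = 21
b = b * 4  # -> b = 84
b = b + 4  # -> b = 88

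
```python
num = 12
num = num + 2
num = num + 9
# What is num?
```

Answer: 23

Derivation:
Trace (tracking num):
num = 12  # -> num = 12
num = num + 2  # -> num = 14
num = num + 9  # -> num = 23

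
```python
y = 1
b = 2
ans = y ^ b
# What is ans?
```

Trace (tracking ans):
y = 1  # -> y = 1
b = 2  # -> b = 2
ans = y ^ b  # -> ans = 3

Answer: 3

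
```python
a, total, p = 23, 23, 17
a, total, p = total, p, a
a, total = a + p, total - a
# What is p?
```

Trace (tracking p):
a, total, p = (23, 23, 17)  # -> a = 23, total = 23, p = 17
a, total, p = (total, p, a)  # -> a = 23, total = 17, p = 23
a, total = (a + p, total - a)  # -> a = 46, total = -6

Answer: 23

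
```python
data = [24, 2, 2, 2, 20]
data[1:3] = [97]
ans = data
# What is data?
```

Trace (tracking data):
data = [24, 2, 2, 2, 20]  # -> data = [24, 2, 2, 2, 20]
data[1:3] = [97]  # -> data = [24, 97, 2, 20]
ans = data  # -> ans = [24, 97, 2, 20]

Answer: [24, 97, 2, 20]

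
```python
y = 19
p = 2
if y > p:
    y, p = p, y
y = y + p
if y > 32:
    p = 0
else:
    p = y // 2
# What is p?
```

Answer: 10

Derivation:
Trace (tracking p):
y = 19  # -> y = 19
p = 2  # -> p = 2
if y > p:  # condition is True
    y, p = (p, y)  # -> y = 2, p = 19
y = y + p  # -> y = 21
if y > 32:  # condition is False
else:
    p = y // 2  # -> p = 10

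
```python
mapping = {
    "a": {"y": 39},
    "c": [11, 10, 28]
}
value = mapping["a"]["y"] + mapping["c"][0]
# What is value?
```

Answer: 50

Derivation:
Trace (tracking value):
mapping = {'a': {'y': 39}, 'c': [11, 10, 28]}  # -> mapping = {'a': {'y': 39}, 'c': [11, 10, 28]}
value = mapping['a']['y'] + mapping['c'][0]  # -> value = 50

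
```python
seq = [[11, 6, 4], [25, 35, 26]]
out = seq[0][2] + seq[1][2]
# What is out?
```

Answer: 30

Derivation:
Trace (tracking out):
seq = [[11, 6, 4], [25, 35, 26]]  # -> seq = [[11, 6, 4], [25, 35, 26]]
out = seq[0][2] + seq[1][2]  # -> out = 30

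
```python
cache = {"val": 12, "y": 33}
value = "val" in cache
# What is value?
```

Trace (tracking value):
cache = {'val': 12, 'y': 33}  # -> cache = {'val': 12, 'y': 33}
value = 'val' in cache  # -> value = True

Answer: True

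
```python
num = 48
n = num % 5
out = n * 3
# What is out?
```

Trace (tracking out):
num = 48  # -> num = 48
n = num % 5  # -> n = 3
out = n * 3  # -> out = 9

Answer: 9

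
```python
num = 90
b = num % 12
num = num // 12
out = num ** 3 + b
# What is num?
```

Trace (tracking num):
num = 90  # -> num = 90
b = num % 12  # -> b = 6
num = num // 12  # -> num = 7
out = num ** 3 + b  # -> out = 349

Answer: 7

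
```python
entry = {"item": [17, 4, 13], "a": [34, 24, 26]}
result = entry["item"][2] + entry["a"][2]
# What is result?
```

Answer: 39

Derivation:
Trace (tracking result):
entry = {'item': [17, 4, 13], 'a': [34, 24, 26]}  # -> entry = {'item': [17, 4, 13], 'a': [34, 24, 26]}
result = entry['item'][2] + entry['a'][2]  # -> result = 39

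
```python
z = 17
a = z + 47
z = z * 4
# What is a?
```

Trace (tracking a):
z = 17  # -> z = 17
a = z + 47  # -> a = 64
z = z * 4  # -> z = 68

Answer: 64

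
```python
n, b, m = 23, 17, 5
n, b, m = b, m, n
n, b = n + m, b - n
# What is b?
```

Answer: -12

Derivation:
Trace (tracking b):
n, b, m = (23, 17, 5)  # -> n = 23, b = 17, m = 5
n, b, m = (b, m, n)  # -> n = 17, b = 5, m = 23
n, b = (n + m, b - n)  # -> n = 40, b = -12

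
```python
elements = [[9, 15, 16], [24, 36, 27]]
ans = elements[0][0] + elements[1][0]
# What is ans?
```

Trace (tracking ans):
elements = [[9, 15, 16], [24, 36, 27]]  # -> elements = [[9, 15, 16], [24, 36, 27]]
ans = elements[0][0] + elements[1][0]  # -> ans = 33

Answer: 33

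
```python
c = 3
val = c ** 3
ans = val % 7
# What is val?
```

Answer: 27

Derivation:
Trace (tracking val):
c = 3  # -> c = 3
val = c ** 3  # -> val = 27
ans = val % 7  # -> ans = 6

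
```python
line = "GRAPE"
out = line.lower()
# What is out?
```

Trace (tracking out):
line = 'GRAPE'  # -> line = 'GRAPE'
out = line.lower()  # -> out = 'grape'

Answer: 'grape'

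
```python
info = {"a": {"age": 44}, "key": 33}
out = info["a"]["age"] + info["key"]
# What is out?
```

Trace (tracking out):
info = {'a': {'age': 44}, 'key': 33}  # -> info = {'a': {'age': 44}, 'key': 33}
out = info['a']['age'] + info['key']  # -> out = 77

Answer: 77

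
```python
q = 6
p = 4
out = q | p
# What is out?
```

Trace (tracking out):
q = 6  # -> q = 6
p = 4  # -> p = 4
out = q | p  # -> out = 6

Answer: 6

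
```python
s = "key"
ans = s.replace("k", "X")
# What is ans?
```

Trace (tracking ans):
s = 'key'  # -> s = 'key'
ans = s.replace('k', 'X')  # -> ans = 'Xey'

Answer: 'Xey'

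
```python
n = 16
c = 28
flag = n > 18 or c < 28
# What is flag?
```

Answer: False

Derivation:
Trace (tracking flag):
n = 16  # -> n = 16
c = 28  # -> c = 28
flag = n > 18 or c < 28  # -> flag = False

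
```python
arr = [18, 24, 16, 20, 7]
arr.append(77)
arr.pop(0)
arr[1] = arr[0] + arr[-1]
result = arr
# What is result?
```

Answer: [24, 101, 20, 7, 77]

Derivation:
Trace (tracking result):
arr = [18, 24, 16, 20, 7]  # -> arr = [18, 24, 16, 20, 7]
arr.append(77)  # -> arr = [18, 24, 16, 20, 7, 77]
arr.pop(0)  # -> arr = [24, 16, 20, 7, 77]
arr[1] = arr[0] + arr[-1]  # -> arr = [24, 101, 20, 7, 77]
result = arr  # -> result = [24, 101, 20, 7, 77]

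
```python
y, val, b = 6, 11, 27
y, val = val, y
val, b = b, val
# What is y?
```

Trace (tracking y):
y, val, b = (6, 11, 27)  # -> y = 6, val = 11, b = 27
y, val = (val, y)  # -> y = 11, val = 6
val, b = (b, val)  # -> val = 27, b = 6

Answer: 11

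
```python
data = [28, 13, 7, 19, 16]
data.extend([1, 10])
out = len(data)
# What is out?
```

Answer: 7

Derivation:
Trace (tracking out):
data = [28, 13, 7, 19, 16]  # -> data = [28, 13, 7, 19, 16]
data.extend([1, 10])  # -> data = [28, 13, 7, 19, 16, 1, 10]
out = len(data)  # -> out = 7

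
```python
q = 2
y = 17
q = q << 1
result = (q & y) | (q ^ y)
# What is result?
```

Answer: 21

Derivation:
Trace (tracking result):
q = 2  # -> q = 2
y = 17  # -> y = 17
q = q << 1  # -> q = 4
result = q & y | q ^ y  # -> result = 21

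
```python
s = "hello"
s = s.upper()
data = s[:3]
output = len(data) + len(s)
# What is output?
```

Trace (tracking output):
s = 'hello'  # -> s = 'hello'
s = s.upper()  # -> s = 'HELLO'
data = s[:3]  # -> data = 'HEL'
output = len(data) + len(s)  # -> output = 8

Answer: 8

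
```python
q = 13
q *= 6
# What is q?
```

Answer: 78

Derivation:
Trace (tracking q):
q = 13  # -> q = 13
q *= 6  # -> q = 78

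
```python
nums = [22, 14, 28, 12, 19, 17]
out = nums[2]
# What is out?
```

Answer: 28

Derivation:
Trace (tracking out):
nums = [22, 14, 28, 12, 19, 17]  # -> nums = [22, 14, 28, 12, 19, 17]
out = nums[2]  # -> out = 28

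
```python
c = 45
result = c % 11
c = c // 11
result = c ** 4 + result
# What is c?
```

Answer: 4

Derivation:
Trace (tracking c):
c = 45  # -> c = 45
result = c % 11  # -> result = 1
c = c // 11  # -> c = 4
result = c ** 4 + result  # -> result = 257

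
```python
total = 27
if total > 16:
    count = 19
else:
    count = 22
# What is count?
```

Trace (tracking count):
total = 27  # -> total = 27
if total > 16:  # condition is True
    count = 19  # -> count = 19

Answer: 19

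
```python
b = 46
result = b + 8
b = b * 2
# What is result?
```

Answer: 54

Derivation:
Trace (tracking result):
b = 46  # -> b = 46
result = b + 8  # -> result = 54
b = b * 2  # -> b = 92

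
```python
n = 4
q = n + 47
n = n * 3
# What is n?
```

Answer: 12

Derivation:
Trace (tracking n):
n = 4  # -> n = 4
q = n + 47  # -> q = 51
n = n * 3  # -> n = 12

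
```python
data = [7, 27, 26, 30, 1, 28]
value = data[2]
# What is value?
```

Trace (tracking value):
data = [7, 27, 26, 30, 1, 28]  # -> data = [7, 27, 26, 30, 1, 28]
value = data[2]  # -> value = 26

Answer: 26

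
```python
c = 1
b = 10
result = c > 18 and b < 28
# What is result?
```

Answer: False

Derivation:
Trace (tracking result):
c = 1  # -> c = 1
b = 10  # -> b = 10
result = c > 18 and b < 28  # -> result = False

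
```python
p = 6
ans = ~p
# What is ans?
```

Trace (tracking ans):
p = 6  # -> p = 6
ans = ~p  # -> ans = -7

Answer: -7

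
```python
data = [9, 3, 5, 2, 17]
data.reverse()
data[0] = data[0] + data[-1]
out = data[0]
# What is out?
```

Answer: 26

Derivation:
Trace (tracking out):
data = [9, 3, 5, 2, 17]  # -> data = [9, 3, 5, 2, 17]
data.reverse()  # -> data = [17, 2, 5, 3, 9]
data[0] = data[0] + data[-1]  # -> data = [26, 2, 5, 3, 9]
out = data[0]  # -> out = 26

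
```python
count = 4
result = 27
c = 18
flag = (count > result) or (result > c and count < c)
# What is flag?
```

Answer: True

Derivation:
Trace (tracking flag):
count = 4  # -> count = 4
result = 27  # -> result = 27
c = 18  # -> c = 18
flag = count > result or (result > c and count < c)  # -> flag = True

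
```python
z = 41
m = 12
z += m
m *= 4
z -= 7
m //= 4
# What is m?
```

Trace (tracking m):
z = 41  # -> z = 41
m = 12  # -> m = 12
z += m  # -> z = 53
m *= 4  # -> m = 48
z -= 7  # -> z = 46
m //= 4  # -> m = 12

Answer: 12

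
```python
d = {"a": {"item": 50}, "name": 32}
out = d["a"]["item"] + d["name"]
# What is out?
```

Answer: 82

Derivation:
Trace (tracking out):
d = {'a': {'item': 50}, 'name': 32}  # -> d = {'a': {'item': 50}, 'name': 32}
out = d['a']['item'] + d['name']  # -> out = 82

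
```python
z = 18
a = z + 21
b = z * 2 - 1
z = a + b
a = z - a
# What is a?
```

Answer: 35

Derivation:
Trace (tracking a):
z = 18  # -> z = 18
a = z + 21  # -> a = 39
b = z * 2 - 1  # -> b = 35
z = a + b  # -> z = 74
a = z - a  # -> a = 35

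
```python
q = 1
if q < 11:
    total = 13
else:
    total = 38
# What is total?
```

Answer: 13

Derivation:
Trace (tracking total):
q = 1  # -> q = 1
if q < 11:  # condition is True
    total = 13  # -> total = 13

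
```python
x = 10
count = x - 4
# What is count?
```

Trace (tracking count):
x = 10  # -> x = 10
count = x - 4  # -> count = 6

Answer: 6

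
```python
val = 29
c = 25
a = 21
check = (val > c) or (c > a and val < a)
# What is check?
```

Answer: True

Derivation:
Trace (tracking check):
val = 29  # -> val = 29
c = 25  # -> c = 25
a = 21  # -> a = 21
check = val > c or (c > a and val < a)  # -> check = True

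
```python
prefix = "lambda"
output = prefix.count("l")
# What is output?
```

Trace (tracking output):
prefix = 'lambda'  # -> prefix = 'lambda'
output = prefix.count('l')  # -> output = 1

Answer: 1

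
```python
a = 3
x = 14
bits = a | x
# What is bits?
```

Answer: 15

Derivation:
Trace (tracking bits):
a = 3  # -> a = 3
x = 14  # -> x = 14
bits = a | x  # -> bits = 15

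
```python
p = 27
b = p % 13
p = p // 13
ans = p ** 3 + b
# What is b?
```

Answer: 1

Derivation:
Trace (tracking b):
p = 27  # -> p = 27
b = p % 13  # -> b = 1
p = p // 13  # -> p = 2
ans = p ** 3 + b  # -> ans = 9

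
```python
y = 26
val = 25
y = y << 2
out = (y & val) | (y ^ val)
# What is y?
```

Trace (tracking y):
y = 26  # -> y = 26
val = 25  # -> val = 25
y = y << 2  # -> y = 104
out = y & val | y ^ val  # -> out = 121

Answer: 104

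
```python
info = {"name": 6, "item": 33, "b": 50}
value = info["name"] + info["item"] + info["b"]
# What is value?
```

Answer: 89

Derivation:
Trace (tracking value):
info = {'name': 6, 'item': 33, 'b': 50}  # -> info = {'name': 6, 'item': 33, 'b': 50}
value = info['name'] + info['item'] + info['b']  # -> value = 89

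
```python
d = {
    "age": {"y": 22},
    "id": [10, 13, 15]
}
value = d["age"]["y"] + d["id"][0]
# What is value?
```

Trace (tracking value):
d = {'age': {'y': 22}, 'id': [10, 13, 15]}  # -> d = {'age': {'y': 22}, 'id': [10, 13, 15]}
value = d['age']['y'] + d['id'][0]  # -> value = 32

Answer: 32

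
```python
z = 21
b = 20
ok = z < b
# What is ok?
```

Answer: False

Derivation:
Trace (tracking ok):
z = 21  # -> z = 21
b = 20  # -> b = 20
ok = z < b  # -> ok = False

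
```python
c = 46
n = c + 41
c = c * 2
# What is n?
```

Trace (tracking n):
c = 46  # -> c = 46
n = c + 41  # -> n = 87
c = c * 2  # -> c = 92

Answer: 87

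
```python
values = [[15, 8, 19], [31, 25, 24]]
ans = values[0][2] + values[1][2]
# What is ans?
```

Answer: 43

Derivation:
Trace (tracking ans):
values = [[15, 8, 19], [31, 25, 24]]  # -> values = [[15, 8, 19], [31, 25, 24]]
ans = values[0][2] + values[1][2]  # -> ans = 43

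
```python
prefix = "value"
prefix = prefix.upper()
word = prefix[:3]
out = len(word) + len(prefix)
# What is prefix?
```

Trace (tracking prefix):
prefix = 'value'  # -> prefix = 'value'
prefix = prefix.upper()  # -> prefix = 'VALUE'
word = prefix[:3]  # -> word = 'VAL'
out = len(word) + len(prefix)  # -> out = 8

Answer: 'VALUE'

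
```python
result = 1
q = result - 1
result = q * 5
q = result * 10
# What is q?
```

Answer: 0

Derivation:
Trace (tracking q):
result = 1  # -> result = 1
q = result - 1  # -> q = 0
result = q * 5  # -> result = 0
q = result * 10  # -> q = 0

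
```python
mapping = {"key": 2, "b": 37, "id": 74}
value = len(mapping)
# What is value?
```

Trace (tracking value):
mapping = {'key': 2, 'b': 37, 'id': 74}  # -> mapping = {'key': 2, 'b': 37, 'id': 74}
value = len(mapping)  # -> value = 3

Answer: 3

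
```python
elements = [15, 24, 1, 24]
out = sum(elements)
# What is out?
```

Trace (tracking out):
elements = [15, 24, 1, 24]  # -> elements = [15, 24, 1, 24]
out = sum(elements)  # -> out = 64

Answer: 64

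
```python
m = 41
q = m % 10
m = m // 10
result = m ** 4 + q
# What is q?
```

Trace (tracking q):
m = 41  # -> m = 41
q = m % 10  # -> q = 1
m = m // 10  # -> m = 4
result = m ** 4 + q  # -> result = 257

Answer: 1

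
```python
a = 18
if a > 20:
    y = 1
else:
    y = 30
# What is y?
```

Trace (tracking y):
a = 18  # -> a = 18
if a > 20:  # condition is False
else:
    y = 30  # -> y = 30

Answer: 30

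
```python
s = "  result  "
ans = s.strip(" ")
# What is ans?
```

Answer: 'result'

Derivation:
Trace (tracking ans):
s = '  result  '  # -> s = '  result  '
ans = s.strip(' ')  # -> ans = 'result'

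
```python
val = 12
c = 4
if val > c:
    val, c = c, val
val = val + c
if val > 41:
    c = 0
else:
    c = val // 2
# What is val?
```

Answer: 16

Derivation:
Trace (tracking val):
val = 12  # -> val = 12
c = 4  # -> c = 4
if val > c:  # condition is True
    val, c = (c, val)  # -> val = 4, c = 12
val = val + c  # -> val = 16
if val > 41:  # condition is False
else:
    c = val // 2  # -> c = 8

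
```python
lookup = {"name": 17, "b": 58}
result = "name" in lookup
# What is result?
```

Answer: True

Derivation:
Trace (tracking result):
lookup = {'name': 17, 'b': 58}  # -> lookup = {'name': 17, 'b': 58}
result = 'name' in lookup  # -> result = True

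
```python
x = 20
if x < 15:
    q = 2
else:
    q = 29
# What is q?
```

Trace (tracking q):
x = 20  # -> x = 20
if x < 15:  # condition is False
else:
    q = 29  # -> q = 29

Answer: 29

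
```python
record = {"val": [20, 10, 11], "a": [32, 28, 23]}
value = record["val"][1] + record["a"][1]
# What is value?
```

Trace (tracking value):
record = {'val': [20, 10, 11], 'a': [32, 28, 23]}  # -> record = {'val': [20, 10, 11], 'a': [32, 28, 23]}
value = record['val'][1] + record['a'][1]  # -> value = 38

Answer: 38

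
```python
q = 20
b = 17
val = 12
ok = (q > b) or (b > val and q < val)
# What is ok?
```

Trace (tracking ok):
q = 20  # -> q = 20
b = 17  # -> b = 17
val = 12  # -> val = 12
ok = q > b or (b > val and q < val)  # -> ok = True

Answer: True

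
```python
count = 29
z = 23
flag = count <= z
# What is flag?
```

Answer: False

Derivation:
Trace (tracking flag):
count = 29  # -> count = 29
z = 23  # -> z = 23
flag = count <= z  # -> flag = False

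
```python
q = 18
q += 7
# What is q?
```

Answer: 25

Derivation:
Trace (tracking q):
q = 18  # -> q = 18
q += 7  # -> q = 25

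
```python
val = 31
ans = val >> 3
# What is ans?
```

Answer: 3

Derivation:
Trace (tracking ans):
val = 31  # -> val = 31
ans = val >> 3  # -> ans = 3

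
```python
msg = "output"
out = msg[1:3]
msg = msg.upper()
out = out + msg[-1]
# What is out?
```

Trace (tracking out):
msg = 'output'  # -> msg = 'output'
out = msg[1:3]  # -> out = 'ut'
msg = msg.upper()  # -> msg = 'OUTPUT'
out = out + msg[-1]  # -> out = 'utT'

Answer: 'utT'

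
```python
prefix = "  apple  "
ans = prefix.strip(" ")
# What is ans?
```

Trace (tracking ans):
prefix = '  apple  '  # -> prefix = '  apple  '
ans = prefix.strip(' ')  # -> ans = 'apple'

Answer: 'apple'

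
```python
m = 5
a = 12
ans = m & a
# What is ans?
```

Trace (tracking ans):
m = 5  # -> m = 5
a = 12  # -> a = 12
ans = m & a  # -> ans = 4

Answer: 4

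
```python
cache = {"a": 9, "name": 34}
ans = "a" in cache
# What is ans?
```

Trace (tracking ans):
cache = {'a': 9, 'name': 34}  # -> cache = {'a': 9, 'name': 34}
ans = 'a' in cache  # -> ans = True

Answer: True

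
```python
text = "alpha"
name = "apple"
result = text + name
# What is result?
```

Trace (tracking result):
text = 'alpha'  # -> text = 'alpha'
name = 'apple'  # -> name = 'apple'
result = text + name  # -> result = 'alphaapple'

Answer: 'alphaapple'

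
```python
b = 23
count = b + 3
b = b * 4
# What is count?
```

Trace (tracking count):
b = 23  # -> b = 23
count = b + 3  # -> count = 26
b = b * 4  # -> b = 92

Answer: 26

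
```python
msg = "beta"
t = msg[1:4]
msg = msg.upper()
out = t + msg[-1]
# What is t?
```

Answer: 'eta'

Derivation:
Trace (tracking t):
msg = 'beta'  # -> msg = 'beta'
t = msg[1:4]  # -> t = 'eta'
msg = msg.upper()  # -> msg = 'BETA'
out = t + msg[-1]  # -> out = 'etaA'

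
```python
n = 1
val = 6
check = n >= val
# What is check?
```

Answer: False

Derivation:
Trace (tracking check):
n = 1  # -> n = 1
val = 6  # -> val = 6
check = n >= val  # -> check = False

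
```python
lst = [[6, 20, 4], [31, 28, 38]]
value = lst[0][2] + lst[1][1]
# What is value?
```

Answer: 32

Derivation:
Trace (tracking value):
lst = [[6, 20, 4], [31, 28, 38]]  # -> lst = [[6, 20, 4], [31, 28, 38]]
value = lst[0][2] + lst[1][1]  # -> value = 32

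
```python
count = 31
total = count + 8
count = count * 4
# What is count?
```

Trace (tracking count):
count = 31  # -> count = 31
total = count + 8  # -> total = 39
count = count * 4  # -> count = 124

Answer: 124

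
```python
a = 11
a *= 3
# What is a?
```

Answer: 33

Derivation:
Trace (tracking a):
a = 11  # -> a = 11
a *= 3  # -> a = 33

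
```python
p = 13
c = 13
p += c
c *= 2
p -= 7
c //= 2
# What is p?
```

Trace (tracking p):
p = 13  # -> p = 13
c = 13  # -> c = 13
p += c  # -> p = 26
c *= 2  # -> c = 26
p -= 7  # -> p = 19
c //= 2  # -> c = 13

Answer: 19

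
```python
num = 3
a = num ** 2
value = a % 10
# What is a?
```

Answer: 9

Derivation:
Trace (tracking a):
num = 3  # -> num = 3
a = num ** 2  # -> a = 9
value = a % 10  # -> value = 9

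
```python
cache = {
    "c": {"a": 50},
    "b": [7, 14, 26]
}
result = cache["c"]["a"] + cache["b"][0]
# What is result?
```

Answer: 57

Derivation:
Trace (tracking result):
cache = {'c': {'a': 50}, 'b': [7, 14, 26]}  # -> cache = {'c': {'a': 50}, 'b': [7, 14, 26]}
result = cache['c']['a'] + cache['b'][0]  # -> result = 57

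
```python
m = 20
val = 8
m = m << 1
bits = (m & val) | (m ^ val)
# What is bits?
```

Answer: 40

Derivation:
Trace (tracking bits):
m = 20  # -> m = 20
val = 8  # -> val = 8
m = m << 1  # -> m = 40
bits = m & val | m ^ val  # -> bits = 40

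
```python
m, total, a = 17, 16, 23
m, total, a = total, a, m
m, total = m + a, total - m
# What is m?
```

Trace (tracking m):
m, total, a = (17, 16, 23)  # -> m = 17, total = 16, a = 23
m, total, a = (total, a, m)  # -> m = 16, total = 23, a = 17
m, total = (m + a, total - m)  # -> m = 33, total = 7

Answer: 33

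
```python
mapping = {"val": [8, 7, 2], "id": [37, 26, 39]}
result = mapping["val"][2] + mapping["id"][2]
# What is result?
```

Trace (tracking result):
mapping = {'val': [8, 7, 2], 'id': [37, 26, 39]}  # -> mapping = {'val': [8, 7, 2], 'id': [37, 26, 39]}
result = mapping['val'][2] + mapping['id'][2]  # -> result = 41

Answer: 41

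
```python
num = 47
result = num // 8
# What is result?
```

Trace (tracking result):
num = 47  # -> num = 47
result = num // 8  # -> result = 5

Answer: 5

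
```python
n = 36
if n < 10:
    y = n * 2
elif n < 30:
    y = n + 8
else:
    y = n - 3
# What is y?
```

Answer: 33

Derivation:
Trace (tracking y):
n = 36  # -> n = 36
if n < 10:  # condition is False
elif n < 30:  # condition is False
else:
    y = n - 3  # -> y = 33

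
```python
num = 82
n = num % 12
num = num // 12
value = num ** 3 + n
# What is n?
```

Trace (tracking n):
num = 82  # -> num = 82
n = num % 12  # -> n = 10
num = num // 12  # -> num = 6
value = num ** 3 + n  # -> value = 226

Answer: 10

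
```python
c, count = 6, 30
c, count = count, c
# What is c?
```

Trace (tracking c):
c, count = (6, 30)  # -> c = 6, count = 30
c, count = (count, c)  # -> c = 30, count = 6

Answer: 30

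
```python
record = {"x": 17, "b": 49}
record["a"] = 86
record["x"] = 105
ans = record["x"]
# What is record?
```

Answer: {'x': 105, 'b': 49, 'a': 86}

Derivation:
Trace (tracking record):
record = {'x': 17, 'b': 49}  # -> record = {'x': 17, 'b': 49}
record['a'] = 86  # -> record = {'x': 17, 'b': 49, 'a': 86}
record['x'] = 105  # -> record = {'x': 105, 'b': 49, 'a': 86}
ans = record['x']  # -> ans = 105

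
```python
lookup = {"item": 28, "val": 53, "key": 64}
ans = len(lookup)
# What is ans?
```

Answer: 3

Derivation:
Trace (tracking ans):
lookup = {'item': 28, 'val': 53, 'key': 64}  # -> lookup = {'item': 28, 'val': 53, 'key': 64}
ans = len(lookup)  # -> ans = 3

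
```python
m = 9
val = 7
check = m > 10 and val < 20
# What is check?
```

Trace (tracking check):
m = 9  # -> m = 9
val = 7  # -> val = 7
check = m > 10 and val < 20  # -> check = False

Answer: False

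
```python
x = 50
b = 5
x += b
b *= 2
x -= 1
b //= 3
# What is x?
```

Trace (tracking x):
x = 50  # -> x = 50
b = 5  # -> b = 5
x += b  # -> x = 55
b *= 2  # -> b = 10
x -= 1  # -> x = 54
b //= 3  # -> b = 3

Answer: 54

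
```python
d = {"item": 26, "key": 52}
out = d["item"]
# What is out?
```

Trace (tracking out):
d = {'item': 26, 'key': 52}  # -> d = {'item': 26, 'key': 52}
out = d['item']  # -> out = 26

Answer: 26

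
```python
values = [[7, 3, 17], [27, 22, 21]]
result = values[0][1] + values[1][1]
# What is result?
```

Trace (tracking result):
values = [[7, 3, 17], [27, 22, 21]]  # -> values = [[7, 3, 17], [27, 22, 21]]
result = values[0][1] + values[1][1]  # -> result = 25

Answer: 25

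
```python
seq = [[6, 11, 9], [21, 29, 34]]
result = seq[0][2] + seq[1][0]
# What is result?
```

Answer: 30

Derivation:
Trace (tracking result):
seq = [[6, 11, 9], [21, 29, 34]]  # -> seq = [[6, 11, 9], [21, 29, 34]]
result = seq[0][2] + seq[1][0]  # -> result = 30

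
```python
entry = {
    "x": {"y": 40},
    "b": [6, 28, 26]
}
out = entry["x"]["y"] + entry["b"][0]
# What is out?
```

Trace (tracking out):
entry = {'x': {'y': 40}, 'b': [6, 28, 26]}  # -> entry = {'x': {'y': 40}, 'b': [6, 28, 26]}
out = entry['x']['y'] + entry['b'][0]  # -> out = 46

Answer: 46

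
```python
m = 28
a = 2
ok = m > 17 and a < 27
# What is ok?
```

Trace (tracking ok):
m = 28  # -> m = 28
a = 2  # -> a = 2
ok = m > 17 and a < 27  # -> ok = True

Answer: True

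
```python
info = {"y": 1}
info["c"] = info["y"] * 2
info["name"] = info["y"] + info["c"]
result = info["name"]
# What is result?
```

Trace (tracking result):
info = {'y': 1}  # -> info = {'y': 1}
info['c'] = info['y'] * 2  # -> info = {'y': 1, 'c': 2}
info['name'] = info['y'] + info['c']  # -> info = {'y': 1, 'c': 2, 'name': 3}
result = info['name']  # -> result = 3

Answer: 3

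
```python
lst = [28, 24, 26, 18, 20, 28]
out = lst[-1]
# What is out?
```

Answer: 28

Derivation:
Trace (tracking out):
lst = [28, 24, 26, 18, 20, 28]  # -> lst = [28, 24, 26, 18, 20, 28]
out = lst[-1]  # -> out = 28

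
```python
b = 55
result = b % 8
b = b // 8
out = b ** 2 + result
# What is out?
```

Trace (tracking out):
b = 55  # -> b = 55
result = b % 8  # -> result = 7
b = b // 8  # -> b = 6
out = b ** 2 + result  # -> out = 43

Answer: 43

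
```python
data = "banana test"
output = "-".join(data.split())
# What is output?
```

Answer: 'banana-test'

Derivation:
Trace (tracking output):
data = 'banana test'  # -> data = 'banana test'
output = '-'.join(data.split())  # -> output = 'banana-test'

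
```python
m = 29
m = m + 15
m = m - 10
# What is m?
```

Trace (tracking m):
m = 29  # -> m = 29
m = m + 15  # -> m = 44
m = m - 10  # -> m = 34

Answer: 34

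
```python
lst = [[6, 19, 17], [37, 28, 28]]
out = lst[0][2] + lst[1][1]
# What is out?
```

Trace (tracking out):
lst = [[6, 19, 17], [37, 28, 28]]  # -> lst = [[6, 19, 17], [37, 28, 28]]
out = lst[0][2] + lst[1][1]  # -> out = 45

Answer: 45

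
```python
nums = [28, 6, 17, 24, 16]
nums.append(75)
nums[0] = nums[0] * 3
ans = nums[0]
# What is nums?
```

Trace (tracking nums):
nums = [28, 6, 17, 24, 16]  # -> nums = [28, 6, 17, 24, 16]
nums.append(75)  # -> nums = [28, 6, 17, 24, 16, 75]
nums[0] = nums[0] * 3  # -> nums = [84, 6, 17, 24, 16, 75]
ans = nums[0]  # -> ans = 84

Answer: [84, 6, 17, 24, 16, 75]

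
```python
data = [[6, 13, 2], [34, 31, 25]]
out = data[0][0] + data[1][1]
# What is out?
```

Trace (tracking out):
data = [[6, 13, 2], [34, 31, 25]]  # -> data = [[6, 13, 2], [34, 31, 25]]
out = data[0][0] + data[1][1]  # -> out = 37

Answer: 37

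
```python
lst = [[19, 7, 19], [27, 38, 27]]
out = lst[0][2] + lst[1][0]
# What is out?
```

Answer: 46

Derivation:
Trace (tracking out):
lst = [[19, 7, 19], [27, 38, 27]]  # -> lst = [[19, 7, 19], [27, 38, 27]]
out = lst[0][2] + lst[1][0]  # -> out = 46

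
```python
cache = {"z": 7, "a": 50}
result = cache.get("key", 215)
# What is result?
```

Trace (tracking result):
cache = {'z': 7, 'a': 50}  # -> cache = {'z': 7, 'a': 50}
result = cache.get('key', 215)  # -> result = 215

Answer: 215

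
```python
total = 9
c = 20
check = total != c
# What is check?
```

Answer: True

Derivation:
Trace (tracking check):
total = 9  # -> total = 9
c = 20  # -> c = 20
check = total != c  # -> check = True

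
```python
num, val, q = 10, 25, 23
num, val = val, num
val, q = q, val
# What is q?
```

Trace (tracking q):
num, val, q = (10, 25, 23)  # -> num = 10, val = 25, q = 23
num, val = (val, num)  # -> num = 25, val = 10
val, q = (q, val)  # -> val = 23, q = 10

Answer: 10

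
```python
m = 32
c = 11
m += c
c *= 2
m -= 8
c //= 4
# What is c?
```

Trace (tracking c):
m = 32  # -> m = 32
c = 11  # -> c = 11
m += c  # -> m = 43
c *= 2  # -> c = 22
m -= 8  # -> m = 35
c //= 4  # -> c = 5

Answer: 5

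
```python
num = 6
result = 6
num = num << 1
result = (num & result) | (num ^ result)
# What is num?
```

Trace (tracking num):
num = 6  # -> num = 6
result = 6  # -> result = 6
num = num << 1  # -> num = 12
result = num & result | num ^ result  # -> result = 14

Answer: 12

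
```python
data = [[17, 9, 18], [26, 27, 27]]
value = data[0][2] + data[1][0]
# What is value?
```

Answer: 44

Derivation:
Trace (tracking value):
data = [[17, 9, 18], [26, 27, 27]]  # -> data = [[17, 9, 18], [26, 27, 27]]
value = data[0][2] + data[1][0]  # -> value = 44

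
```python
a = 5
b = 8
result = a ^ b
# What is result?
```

Answer: 13

Derivation:
Trace (tracking result):
a = 5  # -> a = 5
b = 8  # -> b = 8
result = a ^ b  # -> result = 13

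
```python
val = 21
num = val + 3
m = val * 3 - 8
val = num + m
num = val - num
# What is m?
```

Trace (tracking m):
val = 21  # -> val = 21
num = val + 3  # -> num = 24
m = val * 3 - 8  # -> m = 55
val = num + m  # -> val = 79
num = val - num  # -> num = 55

Answer: 55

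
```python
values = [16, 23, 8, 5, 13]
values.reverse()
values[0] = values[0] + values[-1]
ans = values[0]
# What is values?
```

Answer: [29, 5, 8, 23, 16]

Derivation:
Trace (tracking values):
values = [16, 23, 8, 5, 13]  # -> values = [16, 23, 8, 5, 13]
values.reverse()  # -> values = [13, 5, 8, 23, 16]
values[0] = values[0] + values[-1]  # -> values = [29, 5, 8, 23, 16]
ans = values[0]  # -> ans = 29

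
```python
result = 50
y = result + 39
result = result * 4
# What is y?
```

Trace (tracking y):
result = 50  # -> result = 50
y = result + 39  # -> y = 89
result = result * 4  # -> result = 200

Answer: 89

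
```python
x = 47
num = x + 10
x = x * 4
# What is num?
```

Trace (tracking num):
x = 47  # -> x = 47
num = x + 10  # -> num = 57
x = x * 4  # -> x = 188

Answer: 57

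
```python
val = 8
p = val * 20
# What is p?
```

Trace (tracking p):
val = 8  # -> val = 8
p = val * 20  # -> p = 160

Answer: 160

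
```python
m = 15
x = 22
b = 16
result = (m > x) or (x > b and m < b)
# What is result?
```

Answer: True

Derivation:
Trace (tracking result):
m = 15  # -> m = 15
x = 22  # -> x = 22
b = 16  # -> b = 16
result = m > x or (x > b and m < b)  # -> result = True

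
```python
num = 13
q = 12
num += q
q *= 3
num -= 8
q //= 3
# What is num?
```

Answer: 17

Derivation:
Trace (tracking num):
num = 13  # -> num = 13
q = 12  # -> q = 12
num += q  # -> num = 25
q *= 3  # -> q = 36
num -= 8  # -> num = 17
q //= 3  # -> q = 12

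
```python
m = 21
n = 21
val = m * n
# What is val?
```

Trace (tracking val):
m = 21  # -> m = 21
n = 21  # -> n = 21
val = m * n  # -> val = 441

Answer: 441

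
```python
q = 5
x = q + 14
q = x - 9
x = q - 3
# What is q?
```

Trace (tracking q):
q = 5  # -> q = 5
x = q + 14  # -> x = 19
q = x - 9  # -> q = 10
x = q - 3  # -> x = 7

Answer: 10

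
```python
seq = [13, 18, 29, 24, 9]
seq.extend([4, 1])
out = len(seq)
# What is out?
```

Answer: 7

Derivation:
Trace (tracking out):
seq = [13, 18, 29, 24, 9]  # -> seq = [13, 18, 29, 24, 9]
seq.extend([4, 1])  # -> seq = [13, 18, 29, 24, 9, 4, 1]
out = len(seq)  # -> out = 7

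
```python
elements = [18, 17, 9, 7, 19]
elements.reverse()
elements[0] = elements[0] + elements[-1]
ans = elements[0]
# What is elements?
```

Answer: [37, 7, 9, 17, 18]

Derivation:
Trace (tracking elements):
elements = [18, 17, 9, 7, 19]  # -> elements = [18, 17, 9, 7, 19]
elements.reverse()  # -> elements = [19, 7, 9, 17, 18]
elements[0] = elements[0] + elements[-1]  # -> elements = [37, 7, 9, 17, 18]
ans = elements[0]  # -> ans = 37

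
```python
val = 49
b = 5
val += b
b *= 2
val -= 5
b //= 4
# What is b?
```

Answer: 2

Derivation:
Trace (tracking b):
val = 49  # -> val = 49
b = 5  # -> b = 5
val += b  # -> val = 54
b *= 2  # -> b = 10
val -= 5  # -> val = 49
b //= 4  # -> b = 2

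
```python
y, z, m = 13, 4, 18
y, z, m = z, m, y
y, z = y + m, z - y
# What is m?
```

Trace (tracking m):
y, z, m = (13, 4, 18)  # -> y = 13, z = 4, m = 18
y, z, m = (z, m, y)  # -> y = 4, z = 18, m = 13
y, z = (y + m, z - y)  # -> y = 17, z = 14

Answer: 13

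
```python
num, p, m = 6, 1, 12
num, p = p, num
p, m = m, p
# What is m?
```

Answer: 6

Derivation:
Trace (tracking m):
num, p, m = (6, 1, 12)  # -> num = 6, p = 1, m = 12
num, p = (p, num)  # -> num = 1, p = 6
p, m = (m, p)  # -> p = 12, m = 6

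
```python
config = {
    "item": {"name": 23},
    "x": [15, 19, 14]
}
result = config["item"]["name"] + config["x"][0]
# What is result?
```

Answer: 38

Derivation:
Trace (tracking result):
config = {'item': {'name': 23}, 'x': [15, 19, 14]}  # -> config = {'item': {'name': 23}, 'x': [15, 19, 14]}
result = config['item']['name'] + config['x'][0]  # -> result = 38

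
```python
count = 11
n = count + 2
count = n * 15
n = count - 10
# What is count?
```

Trace (tracking count):
count = 11  # -> count = 11
n = count + 2  # -> n = 13
count = n * 15  # -> count = 195
n = count - 10  # -> n = 185

Answer: 195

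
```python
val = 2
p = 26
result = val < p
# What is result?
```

Answer: True

Derivation:
Trace (tracking result):
val = 2  # -> val = 2
p = 26  # -> p = 26
result = val < p  # -> result = True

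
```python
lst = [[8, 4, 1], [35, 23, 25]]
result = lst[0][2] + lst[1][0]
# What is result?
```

Answer: 36

Derivation:
Trace (tracking result):
lst = [[8, 4, 1], [35, 23, 25]]  # -> lst = [[8, 4, 1], [35, 23, 25]]
result = lst[0][2] + lst[1][0]  # -> result = 36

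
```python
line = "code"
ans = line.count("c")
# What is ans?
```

Trace (tracking ans):
line = 'code'  # -> line = 'code'
ans = line.count('c')  # -> ans = 1

Answer: 1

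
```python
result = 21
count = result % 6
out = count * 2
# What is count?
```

Trace (tracking count):
result = 21  # -> result = 21
count = result % 6  # -> count = 3
out = count * 2  # -> out = 6

Answer: 3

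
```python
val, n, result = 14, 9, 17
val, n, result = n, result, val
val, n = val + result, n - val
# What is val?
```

Trace (tracking val):
val, n, result = (14, 9, 17)  # -> val = 14, n = 9, result = 17
val, n, result = (n, result, val)  # -> val = 9, n = 17, result = 14
val, n = (val + result, n - val)  # -> val = 23, n = 8

Answer: 23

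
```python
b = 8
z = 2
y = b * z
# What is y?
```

Trace (tracking y):
b = 8  # -> b = 8
z = 2  # -> z = 2
y = b * z  # -> y = 16

Answer: 16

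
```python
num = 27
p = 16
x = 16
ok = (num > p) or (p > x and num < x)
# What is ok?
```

Trace (tracking ok):
num = 27  # -> num = 27
p = 16  # -> p = 16
x = 16  # -> x = 16
ok = num > p or (p > x and num < x)  # -> ok = True

Answer: True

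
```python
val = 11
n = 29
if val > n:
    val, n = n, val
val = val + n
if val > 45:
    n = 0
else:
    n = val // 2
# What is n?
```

Trace (tracking n):
val = 11  # -> val = 11
n = 29  # -> n = 29
if val > n:  # condition is False
val = val + n  # -> val = 40
if val > 45:  # condition is False
else:
    n = val // 2  # -> n = 20

Answer: 20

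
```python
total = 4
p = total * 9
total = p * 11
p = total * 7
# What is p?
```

Trace (tracking p):
total = 4  # -> total = 4
p = total * 9  # -> p = 36
total = p * 11  # -> total = 396
p = total * 7  # -> p = 2772

Answer: 2772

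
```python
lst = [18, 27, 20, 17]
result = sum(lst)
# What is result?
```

Answer: 82

Derivation:
Trace (tracking result):
lst = [18, 27, 20, 17]  # -> lst = [18, 27, 20, 17]
result = sum(lst)  # -> result = 82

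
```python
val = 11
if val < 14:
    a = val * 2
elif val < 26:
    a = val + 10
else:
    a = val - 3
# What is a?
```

Answer: 22

Derivation:
Trace (tracking a):
val = 11  # -> val = 11
if val < 14:  # condition is True
    a = val * 2  # -> a = 22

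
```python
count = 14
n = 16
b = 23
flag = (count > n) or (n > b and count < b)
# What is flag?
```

Trace (tracking flag):
count = 14  # -> count = 14
n = 16  # -> n = 16
b = 23  # -> b = 23
flag = count > n or (n > b and count < b)  # -> flag = False

Answer: False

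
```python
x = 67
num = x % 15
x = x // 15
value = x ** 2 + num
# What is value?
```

Trace (tracking value):
x = 67  # -> x = 67
num = x % 15  # -> num = 7
x = x // 15  # -> x = 4
value = x ** 2 + num  # -> value = 23

Answer: 23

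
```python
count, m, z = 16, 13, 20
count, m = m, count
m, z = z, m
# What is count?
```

Answer: 13

Derivation:
Trace (tracking count):
count, m, z = (16, 13, 20)  # -> count = 16, m = 13, z = 20
count, m = (m, count)  # -> count = 13, m = 16
m, z = (z, m)  # -> m = 20, z = 16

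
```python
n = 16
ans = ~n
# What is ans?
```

Trace (tracking ans):
n = 16  # -> n = 16
ans = ~n  # -> ans = -17

Answer: -17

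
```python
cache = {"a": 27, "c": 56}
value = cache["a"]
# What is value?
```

Trace (tracking value):
cache = {'a': 27, 'c': 56}  # -> cache = {'a': 27, 'c': 56}
value = cache['a']  # -> value = 27

Answer: 27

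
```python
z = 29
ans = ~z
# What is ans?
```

Answer: -30

Derivation:
Trace (tracking ans):
z = 29  # -> z = 29
ans = ~z  # -> ans = -30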